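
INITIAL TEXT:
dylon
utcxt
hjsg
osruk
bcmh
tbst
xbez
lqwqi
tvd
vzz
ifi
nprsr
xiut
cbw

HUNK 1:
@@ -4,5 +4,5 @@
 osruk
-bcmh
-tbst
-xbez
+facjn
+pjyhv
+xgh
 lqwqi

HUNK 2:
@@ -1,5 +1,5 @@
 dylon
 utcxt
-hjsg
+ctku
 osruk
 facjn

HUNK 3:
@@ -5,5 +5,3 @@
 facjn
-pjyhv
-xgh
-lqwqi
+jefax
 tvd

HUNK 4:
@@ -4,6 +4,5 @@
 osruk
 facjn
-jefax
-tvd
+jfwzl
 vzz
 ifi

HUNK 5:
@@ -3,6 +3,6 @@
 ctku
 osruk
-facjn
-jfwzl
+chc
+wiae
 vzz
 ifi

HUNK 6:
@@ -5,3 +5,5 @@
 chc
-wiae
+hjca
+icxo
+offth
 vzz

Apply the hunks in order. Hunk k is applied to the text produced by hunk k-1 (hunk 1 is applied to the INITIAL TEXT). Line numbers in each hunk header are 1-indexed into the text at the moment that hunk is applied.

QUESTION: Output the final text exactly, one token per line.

Answer: dylon
utcxt
ctku
osruk
chc
hjca
icxo
offth
vzz
ifi
nprsr
xiut
cbw

Derivation:
Hunk 1: at line 4 remove [bcmh,tbst,xbez] add [facjn,pjyhv,xgh] -> 14 lines: dylon utcxt hjsg osruk facjn pjyhv xgh lqwqi tvd vzz ifi nprsr xiut cbw
Hunk 2: at line 1 remove [hjsg] add [ctku] -> 14 lines: dylon utcxt ctku osruk facjn pjyhv xgh lqwqi tvd vzz ifi nprsr xiut cbw
Hunk 3: at line 5 remove [pjyhv,xgh,lqwqi] add [jefax] -> 12 lines: dylon utcxt ctku osruk facjn jefax tvd vzz ifi nprsr xiut cbw
Hunk 4: at line 4 remove [jefax,tvd] add [jfwzl] -> 11 lines: dylon utcxt ctku osruk facjn jfwzl vzz ifi nprsr xiut cbw
Hunk 5: at line 3 remove [facjn,jfwzl] add [chc,wiae] -> 11 lines: dylon utcxt ctku osruk chc wiae vzz ifi nprsr xiut cbw
Hunk 6: at line 5 remove [wiae] add [hjca,icxo,offth] -> 13 lines: dylon utcxt ctku osruk chc hjca icxo offth vzz ifi nprsr xiut cbw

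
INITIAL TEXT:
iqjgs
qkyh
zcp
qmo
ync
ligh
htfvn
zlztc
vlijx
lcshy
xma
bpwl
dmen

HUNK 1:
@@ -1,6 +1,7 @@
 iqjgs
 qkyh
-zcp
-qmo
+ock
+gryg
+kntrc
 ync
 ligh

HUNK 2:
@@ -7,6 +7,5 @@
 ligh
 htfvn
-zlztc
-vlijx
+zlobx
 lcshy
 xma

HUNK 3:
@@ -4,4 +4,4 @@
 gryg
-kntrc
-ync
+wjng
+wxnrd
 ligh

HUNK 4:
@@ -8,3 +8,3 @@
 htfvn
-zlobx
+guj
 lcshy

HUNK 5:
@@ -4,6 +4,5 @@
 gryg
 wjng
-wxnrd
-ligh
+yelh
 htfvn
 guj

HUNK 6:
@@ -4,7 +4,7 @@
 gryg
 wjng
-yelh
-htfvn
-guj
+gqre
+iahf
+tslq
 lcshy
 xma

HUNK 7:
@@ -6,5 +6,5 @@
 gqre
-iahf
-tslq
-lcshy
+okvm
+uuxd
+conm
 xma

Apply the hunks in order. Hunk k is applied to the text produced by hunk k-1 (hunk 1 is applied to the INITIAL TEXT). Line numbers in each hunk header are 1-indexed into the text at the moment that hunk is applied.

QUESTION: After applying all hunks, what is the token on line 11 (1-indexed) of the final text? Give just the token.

Hunk 1: at line 1 remove [zcp,qmo] add [ock,gryg,kntrc] -> 14 lines: iqjgs qkyh ock gryg kntrc ync ligh htfvn zlztc vlijx lcshy xma bpwl dmen
Hunk 2: at line 7 remove [zlztc,vlijx] add [zlobx] -> 13 lines: iqjgs qkyh ock gryg kntrc ync ligh htfvn zlobx lcshy xma bpwl dmen
Hunk 3: at line 4 remove [kntrc,ync] add [wjng,wxnrd] -> 13 lines: iqjgs qkyh ock gryg wjng wxnrd ligh htfvn zlobx lcshy xma bpwl dmen
Hunk 4: at line 8 remove [zlobx] add [guj] -> 13 lines: iqjgs qkyh ock gryg wjng wxnrd ligh htfvn guj lcshy xma bpwl dmen
Hunk 5: at line 4 remove [wxnrd,ligh] add [yelh] -> 12 lines: iqjgs qkyh ock gryg wjng yelh htfvn guj lcshy xma bpwl dmen
Hunk 6: at line 4 remove [yelh,htfvn,guj] add [gqre,iahf,tslq] -> 12 lines: iqjgs qkyh ock gryg wjng gqre iahf tslq lcshy xma bpwl dmen
Hunk 7: at line 6 remove [iahf,tslq,lcshy] add [okvm,uuxd,conm] -> 12 lines: iqjgs qkyh ock gryg wjng gqre okvm uuxd conm xma bpwl dmen
Final line 11: bpwl

Answer: bpwl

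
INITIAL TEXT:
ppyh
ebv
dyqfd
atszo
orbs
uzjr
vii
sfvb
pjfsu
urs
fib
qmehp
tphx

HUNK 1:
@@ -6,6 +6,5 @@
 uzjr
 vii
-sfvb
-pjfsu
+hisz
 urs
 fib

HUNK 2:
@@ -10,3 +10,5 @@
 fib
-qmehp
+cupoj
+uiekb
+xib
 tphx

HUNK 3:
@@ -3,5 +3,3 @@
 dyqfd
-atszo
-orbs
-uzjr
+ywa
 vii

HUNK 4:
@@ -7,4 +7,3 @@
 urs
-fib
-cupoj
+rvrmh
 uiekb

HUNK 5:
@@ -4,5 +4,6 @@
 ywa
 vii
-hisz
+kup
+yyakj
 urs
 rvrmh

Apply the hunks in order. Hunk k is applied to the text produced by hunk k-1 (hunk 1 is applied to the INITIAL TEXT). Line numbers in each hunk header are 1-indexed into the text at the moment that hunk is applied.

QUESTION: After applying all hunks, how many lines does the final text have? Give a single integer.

Hunk 1: at line 6 remove [sfvb,pjfsu] add [hisz] -> 12 lines: ppyh ebv dyqfd atszo orbs uzjr vii hisz urs fib qmehp tphx
Hunk 2: at line 10 remove [qmehp] add [cupoj,uiekb,xib] -> 14 lines: ppyh ebv dyqfd atszo orbs uzjr vii hisz urs fib cupoj uiekb xib tphx
Hunk 3: at line 3 remove [atszo,orbs,uzjr] add [ywa] -> 12 lines: ppyh ebv dyqfd ywa vii hisz urs fib cupoj uiekb xib tphx
Hunk 4: at line 7 remove [fib,cupoj] add [rvrmh] -> 11 lines: ppyh ebv dyqfd ywa vii hisz urs rvrmh uiekb xib tphx
Hunk 5: at line 4 remove [hisz] add [kup,yyakj] -> 12 lines: ppyh ebv dyqfd ywa vii kup yyakj urs rvrmh uiekb xib tphx
Final line count: 12

Answer: 12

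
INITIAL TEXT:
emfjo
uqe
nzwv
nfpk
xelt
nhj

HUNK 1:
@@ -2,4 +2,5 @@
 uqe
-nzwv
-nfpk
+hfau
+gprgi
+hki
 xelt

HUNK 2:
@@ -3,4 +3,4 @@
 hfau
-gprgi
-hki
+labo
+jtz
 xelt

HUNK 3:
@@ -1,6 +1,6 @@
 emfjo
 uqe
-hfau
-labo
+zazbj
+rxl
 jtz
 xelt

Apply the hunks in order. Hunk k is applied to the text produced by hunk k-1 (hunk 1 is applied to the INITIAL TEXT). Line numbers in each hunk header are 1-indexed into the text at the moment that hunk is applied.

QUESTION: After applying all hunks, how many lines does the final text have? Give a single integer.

Hunk 1: at line 2 remove [nzwv,nfpk] add [hfau,gprgi,hki] -> 7 lines: emfjo uqe hfau gprgi hki xelt nhj
Hunk 2: at line 3 remove [gprgi,hki] add [labo,jtz] -> 7 lines: emfjo uqe hfau labo jtz xelt nhj
Hunk 3: at line 1 remove [hfau,labo] add [zazbj,rxl] -> 7 lines: emfjo uqe zazbj rxl jtz xelt nhj
Final line count: 7

Answer: 7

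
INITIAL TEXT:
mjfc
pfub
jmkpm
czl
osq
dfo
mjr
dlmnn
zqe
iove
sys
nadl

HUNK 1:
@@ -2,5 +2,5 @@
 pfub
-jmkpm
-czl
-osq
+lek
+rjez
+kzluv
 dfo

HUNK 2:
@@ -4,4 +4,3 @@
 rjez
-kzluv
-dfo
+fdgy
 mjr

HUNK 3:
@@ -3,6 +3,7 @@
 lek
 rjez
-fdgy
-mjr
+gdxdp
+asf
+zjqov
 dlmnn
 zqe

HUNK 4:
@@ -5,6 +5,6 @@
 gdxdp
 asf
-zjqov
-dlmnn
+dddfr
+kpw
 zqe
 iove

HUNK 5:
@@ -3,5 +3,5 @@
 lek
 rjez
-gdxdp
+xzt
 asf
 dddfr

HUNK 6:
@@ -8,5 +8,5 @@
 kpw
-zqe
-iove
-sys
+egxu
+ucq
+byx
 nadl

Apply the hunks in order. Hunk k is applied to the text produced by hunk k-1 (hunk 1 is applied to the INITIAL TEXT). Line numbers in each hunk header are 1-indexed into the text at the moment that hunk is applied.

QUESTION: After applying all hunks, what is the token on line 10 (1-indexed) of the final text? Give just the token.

Hunk 1: at line 2 remove [jmkpm,czl,osq] add [lek,rjez,kzluv] -> 12 lines: mjfc pfub lek rjez kzluv dfo mjr dlmnn zqe iove sys nadl
Hunk 2: at line 4 remove [kzluv,dfo] add [fdgy] -> 11 lines: mjfc pfub lek rjez fdgy mjr dlmnn zqe iove sys nadl
Hunk 3: at line 3 remove [fdgy,mjr] add [gdxdp,asf,zjqov] -> 12 lines: mjfc pfub lek rjez gdxdp asf zjqov dlmnn zqe iove sys nadl
Hunk 4: at line 5 remove [zjqov,dlmnn] add [dddfr,kpw] -> 12 lines: mjfc pfub lek rjez gdxdp asf dddfr kpw zqe iove sys nadl
Hunk 5: at line 3 remove [gdxdp] add [xzt] -> 12 lines: mjfc pfub lek rjez xzt asf dddfr kpw zqe iove sys nadl
Hunk 6: at line 8 remove [zqe,iove,sys] add [egxu,ucq,byx] -> 12 lines: mjfc pfub lek rjez xzt asf dddfr kpw egxu ucq byx nadl
Final line 10: ucq

Answer: ucq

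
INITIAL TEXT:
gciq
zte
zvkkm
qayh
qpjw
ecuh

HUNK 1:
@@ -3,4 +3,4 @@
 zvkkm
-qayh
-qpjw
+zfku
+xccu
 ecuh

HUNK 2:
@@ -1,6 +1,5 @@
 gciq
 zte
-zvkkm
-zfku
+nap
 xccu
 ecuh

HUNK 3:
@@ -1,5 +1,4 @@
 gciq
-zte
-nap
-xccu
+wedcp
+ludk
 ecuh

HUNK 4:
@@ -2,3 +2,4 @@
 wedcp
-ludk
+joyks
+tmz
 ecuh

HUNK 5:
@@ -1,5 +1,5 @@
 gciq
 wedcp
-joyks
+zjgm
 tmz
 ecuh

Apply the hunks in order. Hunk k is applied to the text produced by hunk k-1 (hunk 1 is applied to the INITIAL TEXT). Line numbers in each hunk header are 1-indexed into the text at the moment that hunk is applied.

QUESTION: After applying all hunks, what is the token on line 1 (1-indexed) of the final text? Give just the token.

Answer: gciq

Derivation:
Hunk 1: at line 3 remove [qayh,qpjw] add [zfku,xccu] -> 6 lines: gciq zte zvkkm zfku xccu ecuh
Hunk 2: at line 1 remove [zvkkm,zfku] add [nap] -> 5 lines: gciq zte nap xccu ecuh
Hunk 3: at line 1 remove [zte,nap,xccu] add [wedcp,ludk] -> 4 lines: gciq wedcp ludk ecuh
Hunk 4: at line 2 remove [ludk] add [joyks,tmz] -> 5 lines: gciq wedcp joyks tmz ecuh
Hunk 5: at line 1 remove [joyks] add [zjgm] -> 5 lines: gciq wedcp zjgm tmz ecuh
Final line 1: gciq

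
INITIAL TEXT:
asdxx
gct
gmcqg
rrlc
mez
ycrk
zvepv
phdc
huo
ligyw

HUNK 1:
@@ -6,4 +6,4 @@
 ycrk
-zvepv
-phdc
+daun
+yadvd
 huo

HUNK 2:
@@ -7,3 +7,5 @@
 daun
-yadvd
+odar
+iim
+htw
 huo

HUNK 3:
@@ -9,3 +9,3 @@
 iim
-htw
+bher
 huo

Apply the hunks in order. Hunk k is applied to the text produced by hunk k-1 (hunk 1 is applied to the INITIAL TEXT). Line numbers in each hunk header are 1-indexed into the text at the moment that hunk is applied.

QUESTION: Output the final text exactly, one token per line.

Hunk 1: at line 6 remove [zvepv,phdc] add [daun,yadvd] -> 10 lines: asdxx gct gmcqg rrlc mez ycrk daun yadvd huo ligyw
Hunk 2: at line 7 remove [yadvd] add [odar,iim,htw] -> 12 lines: asdxx gct gmcqg rrlc mez ycrk daun odar iim htw huo ligyw
Hunk 3: at line 9 remove [htw] add [bher] -> 12 lines: asdxx gct gmcqg rrlc mez ycrk daun odar iim bher huo ligyw

Answer: asdxx
gct
gmcqg
rrlc
mez
ycrk
daun
odar
iim
bher
huo
ligyw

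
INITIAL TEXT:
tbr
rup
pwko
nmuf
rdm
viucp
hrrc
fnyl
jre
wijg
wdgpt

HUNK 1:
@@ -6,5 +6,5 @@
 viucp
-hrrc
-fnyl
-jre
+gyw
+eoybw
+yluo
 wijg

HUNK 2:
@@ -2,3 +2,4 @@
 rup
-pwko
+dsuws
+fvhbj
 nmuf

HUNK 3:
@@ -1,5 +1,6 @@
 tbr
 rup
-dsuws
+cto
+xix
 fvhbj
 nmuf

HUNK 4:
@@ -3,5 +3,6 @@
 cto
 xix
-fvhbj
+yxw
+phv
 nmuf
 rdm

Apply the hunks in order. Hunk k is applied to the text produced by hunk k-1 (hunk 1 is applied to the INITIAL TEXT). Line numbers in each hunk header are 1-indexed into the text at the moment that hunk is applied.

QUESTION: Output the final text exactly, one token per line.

Hunk 1: at line 6 remove [hrrc,fnyl,jre] add [gyw,eoybw,yluo] -> 11 lines: tbr rup pwko nmuf rdm viucp gyw eoybw yluo wijg wdgpt
Hunk 2: at line 2 remove [pwko] add [dsuws,fvhbj] -> 12 lines: tbr rup dsuws fvhbj nmuf rdm viucp gyw eoybw yluo wijg wdgpt
Hunk 3: at line 1 remove [dsuws] add [cto,xix] -> 13 lines: tbr rup cto xix fvhbj nmuf rdm viucp gyw eoybw yluo wijg wdgpt
Hunk 4: at line 3 remove [fvhbj] add [yxw,phv] -> 14 lines: tbr rup cto xix yxw phv nmuf rdm viucp gyw eoybw yluo wijg wdgpt

Answer: tbr
rup
cto
xix
yxw
phv
nmuf
rdm
viucp
gyw
eoybw
yluo
wijg
wdgpt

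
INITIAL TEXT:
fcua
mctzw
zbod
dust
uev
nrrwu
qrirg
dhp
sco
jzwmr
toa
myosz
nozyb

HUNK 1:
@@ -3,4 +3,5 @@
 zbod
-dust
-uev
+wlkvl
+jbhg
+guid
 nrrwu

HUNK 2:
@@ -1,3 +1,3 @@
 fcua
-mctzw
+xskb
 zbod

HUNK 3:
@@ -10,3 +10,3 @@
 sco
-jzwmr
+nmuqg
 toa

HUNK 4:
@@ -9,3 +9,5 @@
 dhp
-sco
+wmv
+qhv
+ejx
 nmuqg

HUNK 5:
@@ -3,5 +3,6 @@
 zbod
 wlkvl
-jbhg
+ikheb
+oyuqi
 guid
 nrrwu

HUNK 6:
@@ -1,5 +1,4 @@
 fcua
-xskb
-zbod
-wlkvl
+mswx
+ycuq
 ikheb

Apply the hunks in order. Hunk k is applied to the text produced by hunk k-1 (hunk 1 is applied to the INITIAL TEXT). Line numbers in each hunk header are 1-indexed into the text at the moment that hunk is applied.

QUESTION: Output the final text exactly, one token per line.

Answer: fcua
mswx
ycuq
ikheb
oyuqi
guid
nrrwu
qrirg
dhp
wmv
qhv
ejx
nmuqg
toa
myosz
nozyb

Derivation:
Hunk 1: at line 3 remove [dust,uev] add [wlkvl,jbhg,guid] -> 14 lines: fcua mctzw zbod wlkvl jbhg guid nrrwu qrirg dhp sco jzwmr toa myosz nozyb
Hunk 2: at line 1 remove [mctzw] add [xskb] -> 14 lines: fcua xskb zbod wlkvl jbhg guid nrrwu qrirg dhp sco jzwmr toa myosz nozyb
Hunk 3: at line 10 remove [jzwmr] add [nmuqg] -> 14 lines: fcua xskb zbod wlkvl jbhg guid nrrwu qrirg dhp sco nmuqg toa myosz nozyb
Hunk 4: at line 9 remove [sco] add [wmv,qhv,ejx] -> 16 lines: fcua xskb zbod wlkvl jbhg guid nrrwu qrirg dhp wmv qhv ejx nmuqg toa myosz nozyb
Hunk 5: at line 3 remove [jbhg] add [ikheb,oyuqi] -> 17 lines: fcua xskb zbod wlkvl ikheb oyuqi guid nrrwu qrirg dhp wmv qhv ejx nmuqg toa myosz nozyb
Hunk 6: at line 1 remove [xskb,zbod,wlkvl] add [mswx,ycuq] -> 16 lines: fcua mswx ycuq ikheb oyuqi guid nrrwu qrirg dhp wmv qhv ejx nmuqg toa myosz nozyb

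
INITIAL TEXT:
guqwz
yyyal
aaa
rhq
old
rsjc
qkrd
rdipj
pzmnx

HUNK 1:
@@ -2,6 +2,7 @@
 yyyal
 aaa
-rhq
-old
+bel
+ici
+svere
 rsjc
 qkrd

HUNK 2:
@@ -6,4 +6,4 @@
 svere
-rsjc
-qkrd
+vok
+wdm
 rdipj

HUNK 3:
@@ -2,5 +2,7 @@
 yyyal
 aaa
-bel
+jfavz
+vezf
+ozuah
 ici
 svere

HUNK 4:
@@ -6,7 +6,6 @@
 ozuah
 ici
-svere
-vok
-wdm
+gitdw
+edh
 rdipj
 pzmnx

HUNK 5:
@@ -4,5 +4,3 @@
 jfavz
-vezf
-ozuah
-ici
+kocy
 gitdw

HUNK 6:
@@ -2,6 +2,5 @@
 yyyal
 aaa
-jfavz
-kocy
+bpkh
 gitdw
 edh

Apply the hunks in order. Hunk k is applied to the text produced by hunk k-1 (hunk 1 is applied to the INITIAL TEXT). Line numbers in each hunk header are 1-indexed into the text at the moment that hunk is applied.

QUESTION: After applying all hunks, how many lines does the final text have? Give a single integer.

Answer: 8

Derivation:
Hunk 1: at line 2 remove [rhq,old] add [bel,ici,svere] -> 10 lines: guqwz yyyal aaa bel ici svere rsjc qkrd rdipj pzmnx
Hunk 2: at line 6 remove [rsjc,qkrd] add [vok,wdm] -> 10 lines: guqwz yyyal aaa bel ici svere vok wdm rdipj pzmnx
Hunk 3: at line 2 remove [bel] add [jfavz,vezf,ozuah] -> 12 lines: guqwz yyyal aaa jfavz vezf ozuah ici svere vok wdm rdipj pzmnx
Hunk 4: at line 6 remove [svere,vok,wdm] add [gitdw,edh] -> 11 lines: guqwz yyyal aaa jfavz vezf ozuah ici gitdw edh rdipj pzmnx
Hunk 5: at line 4 remove [vezf,ozuah,ici] add [kocy] -> 9 lines: guqwz yyyal aaa jfavz kocy gitdw edh rdipj pzmnx
Hunk 6: at line 2 remove [jfavz,kocy] add [bpkh] -> 8 lines: guqwz yyyal aaa bpkh gitdw edh rdipj pzmnx
Final line count: 8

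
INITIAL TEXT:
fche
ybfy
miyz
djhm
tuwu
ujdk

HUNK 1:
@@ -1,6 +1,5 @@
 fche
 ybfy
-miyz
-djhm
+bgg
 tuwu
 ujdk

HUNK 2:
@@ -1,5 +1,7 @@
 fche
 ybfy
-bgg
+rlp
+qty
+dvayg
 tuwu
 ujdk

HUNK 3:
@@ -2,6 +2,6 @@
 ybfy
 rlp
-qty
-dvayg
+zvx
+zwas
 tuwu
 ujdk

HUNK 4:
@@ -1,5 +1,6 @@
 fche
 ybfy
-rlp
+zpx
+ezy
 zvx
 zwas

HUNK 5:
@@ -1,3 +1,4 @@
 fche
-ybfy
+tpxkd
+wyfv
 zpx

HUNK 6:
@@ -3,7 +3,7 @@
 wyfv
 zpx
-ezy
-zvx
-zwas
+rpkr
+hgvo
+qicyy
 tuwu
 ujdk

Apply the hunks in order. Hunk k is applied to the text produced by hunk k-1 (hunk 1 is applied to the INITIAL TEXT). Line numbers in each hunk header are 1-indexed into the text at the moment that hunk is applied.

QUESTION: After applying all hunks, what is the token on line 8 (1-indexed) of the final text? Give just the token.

Answer: tuwu

Derivation:
Hunk 1: at line 1 remove [miyz,djhm] add [bgg] -> 5 lines: fche ybfy bgg tuwu ujdk
Hunk 2: at line 1 remove [bgg] add [rlp,qty,dvayg] -> 7 lines: fche ybfy rlp qty dvayg tuwu ujdk
Hunk 3: at line 2 remove [qty,dvayg] add [zvx,zwas] -> 7 lines: fche ybfy rlp zvx zwas tuwu ujdk
Hunk 4: at line 1 remove [rlp] add [zpx,ezy] -> 8 lines: fche ybfy zpx ezy zvx zwas tuwu ujdk
Hunk 5: at line 1 remove [ybfy] add [tpxkd,wyfv] -> 9 lines: fche tpxkd wyfv zpx ezy zvx zwas tuwu ujdk
Hunk 6: at line 3 remove [ezy,zvx,zwas] add [rpkr,hgvo,qicyy] -> 9 lines: fche tpxkd wyfv zpx rpkr hgvo qicyy tuwu ujdk
Final line 8: tuwu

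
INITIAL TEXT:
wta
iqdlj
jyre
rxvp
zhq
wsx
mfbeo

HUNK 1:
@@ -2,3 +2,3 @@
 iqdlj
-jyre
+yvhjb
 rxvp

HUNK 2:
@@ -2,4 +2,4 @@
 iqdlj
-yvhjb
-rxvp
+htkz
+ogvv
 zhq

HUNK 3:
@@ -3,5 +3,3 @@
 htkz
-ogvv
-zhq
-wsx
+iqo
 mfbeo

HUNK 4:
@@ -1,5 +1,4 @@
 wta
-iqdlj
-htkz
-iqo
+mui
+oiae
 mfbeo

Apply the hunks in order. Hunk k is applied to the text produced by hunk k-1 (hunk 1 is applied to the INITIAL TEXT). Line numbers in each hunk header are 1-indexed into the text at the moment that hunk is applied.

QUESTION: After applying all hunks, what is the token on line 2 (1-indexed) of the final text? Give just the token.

Hunk 1: at line 2 remove [jyre] add [yvhjb] -> 7 lines: wta iqdlj yvhjb rxvp zhq wsx mfbeo
Hunk 2: at line 2 remove [yvhjb,rxvp] add [htkz,ogvv] -> 7 lines: wta iqdlj htkz ogvv zhq wsx mfbeo
Hunk 3: at line 3 remove [ogvv,zhq,wsx] add [iqo] -> 5 lines: wta iqdlj htkz iqo mfbeo
Hunk 4: at line 1 remove [iqdlj,htkz,iqo] add [mui,oiae] -> 4 lines: wta mui oiae mfbeo
Final line 2: mui

Answer: mui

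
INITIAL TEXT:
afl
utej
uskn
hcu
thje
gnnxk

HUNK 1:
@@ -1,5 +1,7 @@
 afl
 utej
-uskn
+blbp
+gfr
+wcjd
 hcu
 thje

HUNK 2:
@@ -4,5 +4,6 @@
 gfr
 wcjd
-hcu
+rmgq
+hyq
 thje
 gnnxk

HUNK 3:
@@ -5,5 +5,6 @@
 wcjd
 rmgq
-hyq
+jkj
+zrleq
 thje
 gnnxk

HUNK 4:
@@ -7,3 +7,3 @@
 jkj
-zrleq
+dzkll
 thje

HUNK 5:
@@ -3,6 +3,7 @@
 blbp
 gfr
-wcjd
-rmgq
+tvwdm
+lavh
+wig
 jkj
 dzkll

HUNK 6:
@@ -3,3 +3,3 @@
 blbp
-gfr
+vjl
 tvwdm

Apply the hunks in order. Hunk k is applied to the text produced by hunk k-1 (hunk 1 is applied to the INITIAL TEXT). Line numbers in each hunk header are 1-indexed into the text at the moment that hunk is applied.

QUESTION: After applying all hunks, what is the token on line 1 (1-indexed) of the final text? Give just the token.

Answer: afl

Derivation:
Hunk 1: at line 1 remove [uskn] add [blbp,gfr,wcjd] -> 8 lines: afl utej blbp gfr wcjd hcu thje gnnxk
Hunk 2: at line 4 remove [hcu] add [rmgq,hyq] -> 9 lines: afl utej blbp gfr wcjd rmgq hyq thje gnnxk
Hunk 3: at line 5 remove [hyq] add [jkj,zrleq] -> 10 lines: afl utej blbp gfr wcjd rmgq jkj zrleq thje gnnxk
Hunk 4: at line 7 remove [zrleq] add [dzkll] -> 10 lines: afl utej blbp gfr wcjd rmgq jkj dzkll thje gnnxk
Hunk 5: at line 3 remove [wcjd,rmgq] add [tvwdm,lavh,wig] -> 11 lines: afl utej blbp gfr tvwdm lavh wig jkj dzkll thje gnnxk
Hunk 6: at line 3 remove [gfr] add [vjl] -> 11 lines: afl utej blbp vjl tvwdm lavh wig jkj dzkll thje gnnxk
Final line 1: afl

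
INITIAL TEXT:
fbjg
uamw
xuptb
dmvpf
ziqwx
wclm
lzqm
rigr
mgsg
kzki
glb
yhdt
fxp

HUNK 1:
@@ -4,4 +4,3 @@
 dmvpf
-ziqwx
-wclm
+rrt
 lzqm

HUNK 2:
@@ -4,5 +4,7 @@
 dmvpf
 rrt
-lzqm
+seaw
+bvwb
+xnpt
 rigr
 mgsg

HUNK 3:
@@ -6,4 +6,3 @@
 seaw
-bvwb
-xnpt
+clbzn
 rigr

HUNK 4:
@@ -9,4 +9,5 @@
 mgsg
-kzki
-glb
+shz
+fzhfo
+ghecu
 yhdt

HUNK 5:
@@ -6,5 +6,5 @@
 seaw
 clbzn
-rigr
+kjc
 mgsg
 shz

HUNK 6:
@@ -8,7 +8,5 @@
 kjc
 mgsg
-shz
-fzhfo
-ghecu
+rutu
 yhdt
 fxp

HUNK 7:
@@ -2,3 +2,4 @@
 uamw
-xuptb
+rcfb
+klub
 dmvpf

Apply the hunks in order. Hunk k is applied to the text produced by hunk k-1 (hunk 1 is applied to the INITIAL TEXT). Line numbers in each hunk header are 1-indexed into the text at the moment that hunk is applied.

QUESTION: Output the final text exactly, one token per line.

Answer: fbjg
uamw
rcfb
klub
dmvpf
rrt
seaw
clbzn
kjc
mgsg
rutu
yhdt
fxp

Derivation:
Hunk 1: at line 4 remove [ziqwx,wclm] add [rrt] -> 12 lines: fbjg uamw xuptb dmvpf rrt lzqm rigr mgsg kzki glb yhdt fxp
Hunk 2: at line 4 remove [lzqm] add [seaw,bvwb,xnpt] -> 14 lines: fbjg uamw xuptb dmvpf rrt seaw bvwb xnpt rigr mgsg kzki glb yhdt fxp
Hunk 3: at line 6 remove [bvwb,xnpt] add [clbzn] -> 13 lines: fbjg uamw xuptb dmvpf rrt seaw clbzn rigr mgsg kzki glb yhdt fxp
Hunk 4: at line 9 remove [kzki,glb] add [shz,fzhfo,ghecu] -> 14 lines: fbjg uamw xuptb dmvpf rrt seaw clbzn rigr mgsg shz fzhfo ghecu yhdt fxp
Hunk 5: at line 6 remove [rigr] add [kjc] -> 14 lines: fbjg uamw xuptb dmvpf rrt seaw clbzn kjc mgsg shz fzhfo ghecu yhdt fxp
Hunk 6: at line 8 remove [shz,fzhfo,ghecu] add [rutu] -> 12 lines: fbjg uamw xuptb dmvpf rrt seaw clbzn kjc mgsg rutu yhdt fxp
Hunk 7: at line 2 remove [xuptb] add [rcfb,klub] -> 13 lines: fbjg uamw rcfb klub dmvpf rrt seaw clbzn kjc mgsg rutu yhdt fxp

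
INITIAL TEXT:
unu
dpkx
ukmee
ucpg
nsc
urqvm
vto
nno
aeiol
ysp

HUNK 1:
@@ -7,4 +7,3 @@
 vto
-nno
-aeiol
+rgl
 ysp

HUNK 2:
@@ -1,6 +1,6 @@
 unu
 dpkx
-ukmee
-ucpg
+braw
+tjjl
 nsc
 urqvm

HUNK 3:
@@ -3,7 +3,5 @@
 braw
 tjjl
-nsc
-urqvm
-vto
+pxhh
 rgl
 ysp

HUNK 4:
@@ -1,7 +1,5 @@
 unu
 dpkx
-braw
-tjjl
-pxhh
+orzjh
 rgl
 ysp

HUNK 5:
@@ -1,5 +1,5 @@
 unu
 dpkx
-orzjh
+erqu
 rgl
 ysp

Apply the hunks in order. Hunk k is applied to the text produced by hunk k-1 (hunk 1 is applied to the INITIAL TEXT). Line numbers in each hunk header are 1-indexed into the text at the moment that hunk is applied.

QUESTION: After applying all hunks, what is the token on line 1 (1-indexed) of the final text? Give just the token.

Hunk 1: at line 7 remove [nno,aeiol] add [rgl] -> 9 lines: unu dpkx ukmee ucpg nsc urqvm vto rgl ysp
Hunk 2: at line 1 remove [ukmee,ucpg] add [braw,tjjl] -> 9 lines: unu dpkx braw tjjl nsc urqvm vto rgl ysp
Hunk 3: at line 3 remove [nsc,urqvm,vto] add [pxhh] -> 7 lines: unu dpkx braw tjjl pxhh rgl ysp
Hunk 4: at line 1 remove [braw,tjjl,pxhh] add [orzjh] -> 5 lines: unu dpkx orzjh rgl ysp
Hunk 5: at line 1 remove [orzjh] add [erqu] -> 5 lines: unu dpkx erqu rgl ysp
Final line 1: unu

Answer: unu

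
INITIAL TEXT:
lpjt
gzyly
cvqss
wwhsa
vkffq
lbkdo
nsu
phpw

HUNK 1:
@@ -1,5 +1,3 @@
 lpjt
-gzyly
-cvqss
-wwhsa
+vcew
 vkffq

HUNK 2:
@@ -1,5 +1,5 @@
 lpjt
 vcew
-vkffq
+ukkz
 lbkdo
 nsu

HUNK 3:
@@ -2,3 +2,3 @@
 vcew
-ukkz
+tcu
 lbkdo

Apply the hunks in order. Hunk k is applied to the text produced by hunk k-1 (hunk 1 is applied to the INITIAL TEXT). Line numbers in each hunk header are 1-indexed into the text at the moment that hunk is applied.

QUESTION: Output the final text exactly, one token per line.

Hunk 1: at line 1 remove [gzyly,cvqss,wwhsa] add [vcew] -> 6 lines: lpjt vcew vkffq lbkdo nsu phpw
Hunk 2: at line 1 remove [vkffq] add [ukkz] -> 6 lines: lpjt vcew ukkz lbkdo nsu phpw
Hunk 3: at line 2 remove [ukkz] add [tcu] -> 6 lines: lpjt vcew tcu lbkdo nsu phpw

Answer: lpjt
vcew
tcu
lbkdo
nsu
phpw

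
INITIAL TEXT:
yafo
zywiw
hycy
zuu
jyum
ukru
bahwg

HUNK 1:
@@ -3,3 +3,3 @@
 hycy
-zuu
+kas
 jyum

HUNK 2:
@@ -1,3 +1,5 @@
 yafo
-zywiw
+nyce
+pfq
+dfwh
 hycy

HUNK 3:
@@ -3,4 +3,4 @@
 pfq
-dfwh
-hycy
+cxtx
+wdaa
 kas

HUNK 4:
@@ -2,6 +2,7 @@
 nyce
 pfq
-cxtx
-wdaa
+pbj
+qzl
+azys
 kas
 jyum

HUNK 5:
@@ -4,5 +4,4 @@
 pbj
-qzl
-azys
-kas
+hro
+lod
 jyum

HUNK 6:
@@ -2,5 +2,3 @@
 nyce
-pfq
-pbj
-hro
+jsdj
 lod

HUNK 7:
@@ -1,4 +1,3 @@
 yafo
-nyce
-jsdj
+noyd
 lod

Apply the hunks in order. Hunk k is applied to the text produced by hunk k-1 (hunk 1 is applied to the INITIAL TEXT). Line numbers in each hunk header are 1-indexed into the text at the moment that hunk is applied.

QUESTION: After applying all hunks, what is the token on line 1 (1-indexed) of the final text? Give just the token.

Hunk 1: at line 3 remove [zuu] add [kas] -> 7 lines: yafo zywiw hycy kas jyum ukru bahwg
Hunk 2: at line 1 remove [zywiw] add [nyce,pfq,dfwh] -> 9 lines: yafo nyce pfq dfwh hycy kas jyum ukru bahwg
Hunk 3: at line 3 remove [dfwh,hycy] add [cxtx,wdaa] -> 9 lines: yafo nyce pfq cxtx wdaa kas jyum ukru bahwg
Hunk 4: at line 2 remove [cxtx,wdaa] add [pbj,qzl,azys] -> 10 lines: yafo nyce pfq pbj qzl azys kas jyum ukru bahwg
Hunk 5: at line 4 remove [qzl,azys,kas] add [hro,lod] -> 9 lines: yafo nyce pfq pbj hro lod jyum ukru bahwg
Hunk 6: at line 2 remove [pfq,pbj,hro] add [jsdj] -> 7 lines: yafo nyce jsdj lod jyum ukru bahwg
Hunk 7: at line 1 remove [nyce,jsdj] add [noyd] -> 6 lines: yafo noyd lod jyum ukru bahwg
Final line 1: yafo

Answer: yafo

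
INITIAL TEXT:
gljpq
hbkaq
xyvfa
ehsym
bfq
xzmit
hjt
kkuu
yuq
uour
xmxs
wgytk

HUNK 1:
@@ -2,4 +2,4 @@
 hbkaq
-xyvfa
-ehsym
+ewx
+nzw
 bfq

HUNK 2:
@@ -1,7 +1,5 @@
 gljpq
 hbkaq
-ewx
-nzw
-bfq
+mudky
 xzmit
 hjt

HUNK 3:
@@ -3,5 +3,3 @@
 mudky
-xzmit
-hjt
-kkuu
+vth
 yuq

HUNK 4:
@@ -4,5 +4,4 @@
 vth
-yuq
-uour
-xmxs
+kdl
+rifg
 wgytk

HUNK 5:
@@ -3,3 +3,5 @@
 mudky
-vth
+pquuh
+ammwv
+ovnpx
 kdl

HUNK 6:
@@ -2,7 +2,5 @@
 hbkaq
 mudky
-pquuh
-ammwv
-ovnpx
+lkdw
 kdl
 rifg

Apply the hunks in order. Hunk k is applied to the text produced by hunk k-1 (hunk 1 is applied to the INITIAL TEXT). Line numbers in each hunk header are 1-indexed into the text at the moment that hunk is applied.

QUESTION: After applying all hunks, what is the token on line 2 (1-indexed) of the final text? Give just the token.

Hunk 1: at line 2 remove [xyvfa,ehsym] add [ewx,nzw] -> 12 lines: gljpq hbkaq ewx nzw bfq xzmit hjt kkuu yuq uour xmxs wgytk
Hunk 2: at line 1 remove [ewx,nzw,bfq] add [mudky] -> 10 lines: gljpq hbkaq mudky xzmit hjt kkuu yuq uour xmxs wgytk
Hunk 3: at line 3 remove [xzmit,hjt,kkuu] add [vth] -> 8 lines: gljpq hbkaq mudky vth yuq uour xmxs wgytk
Hunk 4: at line 4 remove [yuq,uour,xmxs] add [kdl,rifg] -> 7 lines: gljpq hbkaq mudky vth kdl rifg wgytk
Hunk 5: at line 3 remove [vth] add [pquuh,ammwv,ovnpx] -> 9 lines: gljpq hbkaq mudky pquuh ammwv ovnpx kdl rifg wgytk
Hunk 6: at line 2 remove [pquuh,ammwv,ovnpx] add [lkdw] -> 7 lines: gljpq hbkaq mudky lkdw kdl rifg wgytk
Final line 2: hbkaq

Answer: hbkaq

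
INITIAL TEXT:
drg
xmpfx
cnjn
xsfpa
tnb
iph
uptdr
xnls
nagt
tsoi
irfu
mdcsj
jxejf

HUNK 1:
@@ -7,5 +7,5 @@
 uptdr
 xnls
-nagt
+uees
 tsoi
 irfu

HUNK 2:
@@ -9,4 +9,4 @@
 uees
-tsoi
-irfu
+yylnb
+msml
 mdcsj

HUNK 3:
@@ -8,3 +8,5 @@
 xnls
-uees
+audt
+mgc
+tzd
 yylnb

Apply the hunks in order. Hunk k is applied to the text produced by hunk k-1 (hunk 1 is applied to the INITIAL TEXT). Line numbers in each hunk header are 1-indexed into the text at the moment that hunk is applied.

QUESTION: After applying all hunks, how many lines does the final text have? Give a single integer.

Answer: 15

Derivation:
Hunk 1: at line 7 remove [nagt] add [uees] -> 13 lines: drg xmpfx cnjn xsfpa tnb iph uptdr xnls uees tsoi irfu mdcsj jxejf
Hunk 2: at line 9 remove [tsoi,irfu] add [yylnb,msml] -> 13 lines: drg xmpfx cnjn xsfpa tnb iph uptdr xnls uees yylnb msml mdcsj jxejf
Hunk 3: at line 8 remove [uees] add [audt,mgc,tzd] -> 15 lines: drg xmpfx cnjn xsfpa tnb iph uptdr xnls audt mgc tzd yylnb msml mdcsj jxejf
Final line count: 15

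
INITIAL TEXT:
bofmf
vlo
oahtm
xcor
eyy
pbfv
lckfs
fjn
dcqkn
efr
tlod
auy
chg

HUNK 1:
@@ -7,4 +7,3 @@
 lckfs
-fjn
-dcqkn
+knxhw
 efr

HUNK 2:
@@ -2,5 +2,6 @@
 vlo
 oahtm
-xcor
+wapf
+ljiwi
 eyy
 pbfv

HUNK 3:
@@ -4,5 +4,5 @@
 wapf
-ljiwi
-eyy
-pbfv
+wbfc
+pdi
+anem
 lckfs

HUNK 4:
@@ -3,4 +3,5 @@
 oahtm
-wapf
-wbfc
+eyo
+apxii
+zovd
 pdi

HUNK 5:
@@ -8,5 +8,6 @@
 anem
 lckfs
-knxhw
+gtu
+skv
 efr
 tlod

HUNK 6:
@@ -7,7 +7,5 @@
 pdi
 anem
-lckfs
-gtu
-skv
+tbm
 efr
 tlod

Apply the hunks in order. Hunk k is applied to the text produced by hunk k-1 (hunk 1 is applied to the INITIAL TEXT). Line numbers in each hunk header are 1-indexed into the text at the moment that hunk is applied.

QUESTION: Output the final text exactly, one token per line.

Hunk 1: at line 7 remove [fjn,dcqkn] add [knxhw] -> 12 lines: bofmf vlo oahtm xcor eyy pbfv lckfs knxhw efr tlod auy chg
Hunk 2: at line 2 remove [xcor] add [wapf,ljiwi] -> 13 lines: bofmf vlo oahtm wapf ljiwi eyy pbfv lckfs knxhw efr tlod auy chg
Hunk 3: at line 4 remove [ljiwi,eyy,pbfv] add [wbfc,pdi,anem] -> 13 lines: bofmf vlo oahtm wapf wbfc pdi anem lckfs knxhw efr tlod auy chg
Hunk 4: at line 3 remove [wapf,wbfc] add [eyo,apxii,zovd] -> 14 lines: bofmf vlo oahtm eyo apxii zovd pdi anem lckfs knxhw efr tlod auy chg
Hunk 5: at line 8 remove [knxhw] add [gtu,skv] -> 15 lines: bofmf vlo oahtm eyo apxii zovd pdi anem lckfs gtu skv efr tlod auy chg
Hunk 6: at line 7 remove [lckfs,gtu,skv] add [tbm] -> 13 lines: bofmf vlo oahtm eyo apxii zovd pdi anem tbm efr tlod auy chg

Answer: bofmf
vlo
oahtm
eyo
apxii
zovd
pdi
anem
tbm
efr
tlod
auy
chg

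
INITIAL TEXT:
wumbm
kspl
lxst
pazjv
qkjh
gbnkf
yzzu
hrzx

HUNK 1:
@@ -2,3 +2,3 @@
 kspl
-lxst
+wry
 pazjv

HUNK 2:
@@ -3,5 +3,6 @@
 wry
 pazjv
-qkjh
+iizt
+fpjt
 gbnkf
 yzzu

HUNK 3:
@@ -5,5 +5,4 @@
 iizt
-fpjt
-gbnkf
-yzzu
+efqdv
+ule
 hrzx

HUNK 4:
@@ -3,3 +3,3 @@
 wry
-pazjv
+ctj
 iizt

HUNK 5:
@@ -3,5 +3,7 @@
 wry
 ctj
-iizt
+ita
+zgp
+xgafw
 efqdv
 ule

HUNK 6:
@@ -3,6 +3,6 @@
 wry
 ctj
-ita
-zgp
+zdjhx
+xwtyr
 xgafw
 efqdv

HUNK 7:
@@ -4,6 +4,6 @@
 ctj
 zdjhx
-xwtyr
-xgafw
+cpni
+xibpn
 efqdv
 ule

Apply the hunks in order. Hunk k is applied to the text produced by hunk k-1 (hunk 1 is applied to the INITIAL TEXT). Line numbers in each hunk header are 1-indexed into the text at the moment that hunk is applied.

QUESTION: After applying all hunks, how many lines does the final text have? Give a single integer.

Hunk 1: at line 2 remove [lxst] add [wry] -> 8 lines: wumbm kspl wry pazjv qkjh gbnkf yzzu hrzx
Hunk 2: at line 3 remove [qkjh] add [iizt,fpjt] -> 9 lines: wumbm kspl wry pazjv iizt fpjt gbnkf yzzu hrzx
Hunk 3: at line 5 remove [fpjt,gbnkf,yzzu] add [efqdv,ule] -> 8 lines: wumbm kspl wry pazjv iizt efqdv ule hrzx
Hunk 4: at line 3 remove [pazjv] add [ctj] -> 8 lines: wumbm kspl wry ctj iizt efqdv ule hrzx
Hunk 5: at line 3 remove [iizt] add [ita,zgp,xgafw] -> 10 lines: wumbm kspl wry ctj ita zgp xgafw efqdv ule hrzx
Hunk 6: at line 3 remove [ita,zgp] add [zdjhx,xwtyr] -> 10 lines: wumbm kspl wry ctj zdjhx xwtyr xgafw efqdv ule hrzx
Hunk 7: at line 4 remove [xwtyr,xgafw] add [cpni,xibpn] -> 10 lines: wumbm kspl wry ctj zdjhx cpni xibpn efqdv ule hrzx
Final line count: 10

Answer: 10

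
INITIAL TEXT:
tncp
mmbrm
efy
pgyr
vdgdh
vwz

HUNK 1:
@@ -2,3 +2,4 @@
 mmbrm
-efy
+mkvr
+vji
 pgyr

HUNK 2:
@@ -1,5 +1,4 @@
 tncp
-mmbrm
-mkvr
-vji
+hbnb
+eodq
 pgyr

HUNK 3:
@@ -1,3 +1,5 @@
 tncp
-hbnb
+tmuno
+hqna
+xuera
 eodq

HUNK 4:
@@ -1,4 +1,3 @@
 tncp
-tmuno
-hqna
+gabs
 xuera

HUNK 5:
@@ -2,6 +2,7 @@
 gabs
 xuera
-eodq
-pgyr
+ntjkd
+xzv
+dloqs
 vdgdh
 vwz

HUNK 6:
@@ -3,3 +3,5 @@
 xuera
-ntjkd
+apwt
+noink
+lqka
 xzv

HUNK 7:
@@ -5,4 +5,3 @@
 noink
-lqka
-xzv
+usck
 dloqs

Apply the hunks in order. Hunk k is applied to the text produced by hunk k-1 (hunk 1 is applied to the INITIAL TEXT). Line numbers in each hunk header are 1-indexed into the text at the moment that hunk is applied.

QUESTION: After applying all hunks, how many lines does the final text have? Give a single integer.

Hunk 1: at line 2 remove [efy] add [mkvr,vji] -> 7 lines: tncp mmbrm mkvr vji pgyr vdgdh vwz
Hunk 2: at line 1 remove [mmbrm,mkvr,vji] add [hbnb,eodq] -> 6 lines: tncp hbnb eodq pgyr vdgdh vwz
Hunk 3: at line 1 remove [hbnb] add [tmuno,hqna,xuera] -> 8 lines: tncp tmuno hqna xuera eodq pgyr vdgdh vwz
Hunk 4: at line 1 remove [tmuno,hqna] add [gabs] -> 7 lines: tncp gabs xuera eodq pgyr vdgdh vwz
Hunk 5: at line 2 remove [eodq,pgyr] add [ntjkd,xzv,dloqs] -> 8 lines: tncp gabs xuera ntjkd xzv dloqs vdgdh vwz
Hunk 6: at line 3 remove [ntjkd] add [apwt,noink,lqka] -> 10 lines: tncp gabs xuera apwt noink lqka xzv dloqs vdgdh vwz
Hunk 7: at line 5 remove [lqka,xzv] add [usck] -> 9 lines: tncp gabs xuera apwt noink usck dloqs vdgdh vwz
Final line count: 9

Answer: 9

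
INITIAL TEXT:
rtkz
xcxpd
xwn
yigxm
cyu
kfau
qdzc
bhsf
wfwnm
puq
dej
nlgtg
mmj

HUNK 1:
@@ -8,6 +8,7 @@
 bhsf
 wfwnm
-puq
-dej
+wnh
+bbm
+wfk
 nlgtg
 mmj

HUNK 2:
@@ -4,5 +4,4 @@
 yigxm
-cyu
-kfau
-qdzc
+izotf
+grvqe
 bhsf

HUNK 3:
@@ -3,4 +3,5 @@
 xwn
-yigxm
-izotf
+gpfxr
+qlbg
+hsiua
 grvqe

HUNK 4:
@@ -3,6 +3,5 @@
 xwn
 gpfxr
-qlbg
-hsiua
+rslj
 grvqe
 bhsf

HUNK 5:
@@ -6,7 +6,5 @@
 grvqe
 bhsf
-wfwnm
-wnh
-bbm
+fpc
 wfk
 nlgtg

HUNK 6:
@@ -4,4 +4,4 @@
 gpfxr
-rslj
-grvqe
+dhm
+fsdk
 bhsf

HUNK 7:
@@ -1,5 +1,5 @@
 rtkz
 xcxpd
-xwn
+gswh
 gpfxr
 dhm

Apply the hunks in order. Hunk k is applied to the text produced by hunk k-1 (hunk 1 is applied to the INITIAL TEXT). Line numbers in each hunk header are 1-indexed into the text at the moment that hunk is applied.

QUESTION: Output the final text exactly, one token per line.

Answer: rtkz
xcxpd
gswh
gpfxr
dhm
fsdk
bhsf
fpc
wfk
nlgtg
mmj

Derivation:
Hunk 1: at line 8 remove [puq,dej] add [wnh,bbm,wfk] -> 14 lines: rtkz xcxpd xwn yigxm cyu kfau qdzc bhsf wfwnm wnh bbm wfk nlgtg mmj
Hunk 2: at line 4 remove [cyu,kfau,qdzc] add [izotf,grvqe] -> 13 lines: rtkz xcxpd xwn yigxm izotf grvqe bhsf wfwnm wnh bbm wfk nlgtg mmj
Hunk 3: at line 3 remove [yigxm,izotf] add [gpfxr,qlbg,hsiua] -> 14 lines: rtkz xcxpd xwn gpfxr qlbg hsiua grvqe bhsf wfwnm wnh bbm wfk nlgtg mmj
Hunk 4: at line 3 remove [qlbg,hsiua] add [rslj] -> 13 lines: rtkz xcxpd xwn gpfxr rslj grvqe bhsf wfwnm wnh bbm wfk nlgtg mmj
Hunk 5: at line 6 remove [wfwnm,wnh,bbm] add [fpc] -> 11 lines: rtkz xcxpd xwn gpfxr rslj grvqe bhsf fpc wfk nlgtg mmj
Hunk 6: at line 4 remove [rslj,grvqe] add [dhm,fsdk] -> 11 lines: rtkz xcxpd xwn gpfxr dhm fsdk bhsf fpc wfk nlgtg mmj
Hunk 7: at line 1 remove [xwn] add [gswh] -> 11 lines: rtkz xcxpd gswh gpfxr dhm fsdk bhsf fpc wfk nlgtg mmj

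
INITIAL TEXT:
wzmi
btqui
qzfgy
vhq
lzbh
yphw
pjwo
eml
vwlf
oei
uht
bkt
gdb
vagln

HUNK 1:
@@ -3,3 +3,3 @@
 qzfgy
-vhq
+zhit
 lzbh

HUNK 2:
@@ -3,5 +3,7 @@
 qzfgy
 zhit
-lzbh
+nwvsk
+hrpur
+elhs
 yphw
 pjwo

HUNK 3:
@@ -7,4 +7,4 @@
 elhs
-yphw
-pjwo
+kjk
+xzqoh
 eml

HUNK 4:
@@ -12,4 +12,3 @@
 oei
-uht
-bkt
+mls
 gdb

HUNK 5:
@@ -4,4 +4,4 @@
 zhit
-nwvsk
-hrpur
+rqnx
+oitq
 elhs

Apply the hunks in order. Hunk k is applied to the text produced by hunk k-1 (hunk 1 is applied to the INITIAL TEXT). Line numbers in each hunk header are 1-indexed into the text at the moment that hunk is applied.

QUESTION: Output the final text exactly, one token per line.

Hunk 1: at line 3 remove [vhq] add [zhit] -> 14 lines: wzmi btqui qzfgy zhit lzbh yphw pjwo eml vwlf oei uht bkt gdb vagln
Hunk 2: at line 3 remove [lzbh] add [nwvsk,hrpur,elhs] -> 16 lines: wzmi btqui qzfgy zhit nwvsk hrpur elhs yphw pjwo eml vwlf oei uht bkt gdb vagln
Hunk 3: at line 7 remove [yphw,pjwo] add [kjk,xzqoh] -> 16 lines: wzmi btqui qzfgy zhit nwvsk hrpur elhs kjk xzqoh eml vwlf oei uht bkt gdb vagln
Hunk 4: at line 12 remove [uht,bkt] add [mls] -> 15 lines: wzmi btqui qzfgy zhit nwvsk hrpur elhs kjk xzqoh eml vwlf oei mls gdb vagln
Hunk 5: at line 4 remove [nwvsk,hrpur] add [rqnx,oitq] -> 15 lines: wzmi btqui qzfgy zhit rqnx oitq elhs kjk xzqoh eml vwlf oei mls gdb vagln

Answer: wzmi
btqui
qzfgy
zhit
rqnx
oitq
elhs
kjk
xzqoh
eml
vwlf
oei
mls
gdb
vagln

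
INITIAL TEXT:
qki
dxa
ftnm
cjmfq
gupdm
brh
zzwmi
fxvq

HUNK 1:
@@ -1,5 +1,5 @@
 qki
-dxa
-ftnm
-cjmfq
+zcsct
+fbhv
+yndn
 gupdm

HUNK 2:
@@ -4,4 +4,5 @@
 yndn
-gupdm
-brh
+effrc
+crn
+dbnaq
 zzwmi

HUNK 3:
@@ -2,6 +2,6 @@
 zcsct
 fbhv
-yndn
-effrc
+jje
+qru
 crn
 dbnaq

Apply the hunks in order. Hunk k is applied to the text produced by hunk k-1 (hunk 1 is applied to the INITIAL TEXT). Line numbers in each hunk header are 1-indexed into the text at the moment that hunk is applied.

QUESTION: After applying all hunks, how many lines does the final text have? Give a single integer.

Answer: 9

Derivation:
Hunk 1: at line 1 remove [dxa,ftnm,cjmfq] add [zcsct,fbhv,yndn] -> 8 lines: qki zcsct fbhv yndn gupdm brh zzwmi fxvq
Hunk 2: at line 4 remove [gupdm,brh] add [effrc,crn,dbnaq] -> 9 lines: qki zcsct fbhv yndn effrc crn dbnaq zzwmi fxvq
Hunk 3: at line 2 remove [yndn,effrc] add [jje,qru] -> 9 lines: qki zcsct fbhv jje qru crn dbnaq zzwmi fxvq
Final line count: 9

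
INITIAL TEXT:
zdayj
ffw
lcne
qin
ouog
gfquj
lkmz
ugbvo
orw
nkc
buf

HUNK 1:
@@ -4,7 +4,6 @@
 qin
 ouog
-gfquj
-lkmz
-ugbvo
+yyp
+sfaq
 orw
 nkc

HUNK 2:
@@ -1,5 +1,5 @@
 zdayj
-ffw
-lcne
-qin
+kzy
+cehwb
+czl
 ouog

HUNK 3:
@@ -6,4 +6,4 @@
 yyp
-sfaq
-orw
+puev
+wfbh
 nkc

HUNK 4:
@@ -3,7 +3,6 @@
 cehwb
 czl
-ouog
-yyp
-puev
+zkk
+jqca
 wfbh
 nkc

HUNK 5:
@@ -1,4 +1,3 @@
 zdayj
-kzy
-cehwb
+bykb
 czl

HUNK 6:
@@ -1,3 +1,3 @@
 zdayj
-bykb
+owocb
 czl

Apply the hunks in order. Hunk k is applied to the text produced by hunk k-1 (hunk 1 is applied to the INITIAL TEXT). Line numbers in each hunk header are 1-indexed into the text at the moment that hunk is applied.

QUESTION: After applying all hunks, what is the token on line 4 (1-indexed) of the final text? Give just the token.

Hunk 1: at line 4 remove [gfquj,lkmz,ugbvo] add [yyp,sfaq] -> 10 lines: zdayj ffw lcne qin ouog yyp sfaq orw nkc buf
Hunk 2: at line 1 remove [ffw,lcne,qin] add [kzy,cehwb,czl] -> 10 lines: zdayj kzy cehwb czl ouog yyp sfaq orw nkc buf
Hunk 3: at line 6 remove [sfaq,orw] add [puev,wfbh] -> 10 lines: zdayj kzy cehwb czl ouog yyp puev wfbh nkc buf
Hunk 4: at line 3 remove [ouog,yyp,puev] add [zkk,jqca] -> 9 lines: zdayj kzy cehwb czl zkk jqca wfbh nkc buf
Hunk 5: at line 1 remove [kzy,cehwb] add [bykb] -> 8 lines: zdayj bykb czl zkk jqca wfbh nkc buf
Hunk 6: at line 1 remove [bykb] add [owocb] -> 8 lines: zdayj owocb czl zkk jqca wfbh nkc buf
Final line 4: zkk

Answer: zkk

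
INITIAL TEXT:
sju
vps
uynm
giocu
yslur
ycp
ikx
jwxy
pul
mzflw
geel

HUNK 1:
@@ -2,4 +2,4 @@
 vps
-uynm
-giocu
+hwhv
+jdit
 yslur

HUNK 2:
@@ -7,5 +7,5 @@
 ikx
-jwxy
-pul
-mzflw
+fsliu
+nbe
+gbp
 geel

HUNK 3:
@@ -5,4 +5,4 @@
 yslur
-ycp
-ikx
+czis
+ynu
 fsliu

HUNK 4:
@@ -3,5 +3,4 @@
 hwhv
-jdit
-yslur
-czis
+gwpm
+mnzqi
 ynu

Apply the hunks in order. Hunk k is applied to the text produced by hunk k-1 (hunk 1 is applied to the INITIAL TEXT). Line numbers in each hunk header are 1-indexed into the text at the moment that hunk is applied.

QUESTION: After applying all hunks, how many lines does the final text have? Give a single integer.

Hunk 1: at line 2 remove [uynm,giocu] add [hwhv,jdit] -> 11 lines: sju vps hwhv jdit yslur ycp ikx jwxy pul mzflw geel
Hunk 2: at line 7 remove [jwxy,pul,mzflw] add [fsliu,nbe,gbp] -> 11 lines: sju vps hwhv jdit yslur ycp ikx fsliu nbe gbp geel
Hunk 3: at line 5 remove [ycp,ikx] add [czis,ynu] -> 11 lines: sju vps hwhv jdit yslur czis ynu fsliu nbe gbp geel
Hunk 4: at line 3 remove [jdit,yslur,czis] add [gwpm,mnzqi] -> 10 lines: sju vps hwhv gwpm mnzqi ynu fsliu nbe gbp geel
Final line count: 10

Answer: 10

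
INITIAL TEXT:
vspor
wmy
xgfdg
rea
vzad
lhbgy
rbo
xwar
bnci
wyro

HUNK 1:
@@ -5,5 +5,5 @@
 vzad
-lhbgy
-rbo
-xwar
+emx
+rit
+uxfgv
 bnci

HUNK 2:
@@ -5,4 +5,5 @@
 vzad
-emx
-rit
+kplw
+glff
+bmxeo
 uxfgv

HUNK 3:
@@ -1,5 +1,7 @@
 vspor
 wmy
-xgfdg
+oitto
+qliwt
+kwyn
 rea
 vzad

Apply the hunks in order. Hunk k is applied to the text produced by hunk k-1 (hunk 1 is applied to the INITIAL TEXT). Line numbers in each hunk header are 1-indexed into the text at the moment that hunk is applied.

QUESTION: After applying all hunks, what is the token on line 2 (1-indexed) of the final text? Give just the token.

Answer: wmy

Derivation:
Hunk 1: at line 5 remove [lhbgy,rbo,xwar] add [emx,rit,uxfgv] -> 10 lines: vspor wmy xgfdg rea vzad emx rit uxfgv bnci wyro
Hunk 2: at line 5 remove [emx,rit] add [kplw,glff,bmxeo] -> 11 lines: vspor wmy xgfdg rea vzad kplw glff bmxeo uxfgv bnci wyro
Hunk 3: at line 1 remove [xgfdg] add [oitto,qliwt,kwyn] -> 13 lines: vspor wmy oitto qliwt kwyn rea vzad kplw glff bmxeo uxfgv bnci wyro
Final line 2: wmy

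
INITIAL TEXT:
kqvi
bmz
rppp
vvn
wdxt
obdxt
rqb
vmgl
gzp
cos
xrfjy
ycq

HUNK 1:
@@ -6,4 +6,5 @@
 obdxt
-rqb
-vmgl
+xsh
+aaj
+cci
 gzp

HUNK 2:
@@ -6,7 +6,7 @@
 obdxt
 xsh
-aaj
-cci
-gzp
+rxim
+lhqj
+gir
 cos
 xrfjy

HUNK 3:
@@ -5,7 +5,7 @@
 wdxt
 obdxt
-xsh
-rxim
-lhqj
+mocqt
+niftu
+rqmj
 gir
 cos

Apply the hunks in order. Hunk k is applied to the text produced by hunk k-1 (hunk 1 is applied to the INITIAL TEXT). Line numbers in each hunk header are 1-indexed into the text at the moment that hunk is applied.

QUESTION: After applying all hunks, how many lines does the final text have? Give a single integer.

Hunk 1: at line 6 remove [rqb,vmgl] add [xsh,aaj,cci] -> 13 lines: kqvi bmz rppp vvn wdxt obdxt xsh aaj cci gzp cos xrfjy ycq
Hunk 2: at line 6 remove [aaj,cci,gzp] add [rxim,lhqj,gir] -> 13 lines: kqvi bmz rppp vvn wdxt obdxt xsh rxim lhqj gir cos xrfjy ycq
Hunk 3: at line 5 remove [xsh,rxim,lhqj] add [mocqt,niftu,rqmj] -> 13 lines: kqvi bmz rppp vvn wdxt obdxt mocqt niftu rqmj gir cos xrfjy ycq
Final line count: 13

Answer: 13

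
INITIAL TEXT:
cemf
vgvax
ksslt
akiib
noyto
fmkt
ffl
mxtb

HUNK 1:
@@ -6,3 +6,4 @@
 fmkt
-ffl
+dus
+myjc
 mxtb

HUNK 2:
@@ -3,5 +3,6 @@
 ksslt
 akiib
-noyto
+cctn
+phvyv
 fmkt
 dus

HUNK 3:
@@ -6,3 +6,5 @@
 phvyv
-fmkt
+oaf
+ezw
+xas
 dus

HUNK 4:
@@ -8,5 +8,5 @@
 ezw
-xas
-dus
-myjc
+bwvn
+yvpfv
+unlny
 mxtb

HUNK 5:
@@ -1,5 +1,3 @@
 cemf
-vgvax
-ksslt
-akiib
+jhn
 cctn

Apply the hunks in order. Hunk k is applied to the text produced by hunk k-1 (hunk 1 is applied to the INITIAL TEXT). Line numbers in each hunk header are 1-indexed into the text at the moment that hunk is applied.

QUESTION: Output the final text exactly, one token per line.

Hunk 1: at line 6 remove [ffl] add [dus,myjc] -> 9 lines: cemf vgvax ksslt akiib noyto fmkt dus myjc mxtb
Hunk 2: at line 3 remove [noyto] add [cctn,phvyv] -> 10 lines: cemf vgvax ksslt akiib cctn phvyv fmkt dus myjc mxtb
Hunk 3: at line 6 remove [fmkt] add [oaf,ezw,xas] -> 12 lines: cemf vgvax ksslt akiib cctn phvyv oaf ezw xas dus myjc mxtb
Hunk 4: at line 8 remove [xas,dus,myjc] add [bwvn,yvpfv,unlny] -> 12 lines: cemf vgvax ksslt akiib cctn phvyv oaf ezw bwvn yvpfv unlny mxtb
Hunk 5: at line 1 remove [vgvax,ksslt,akiib] add [jhn] -> 10 lines: cemf jhn cctn phvyv oaf ezw bwvn yvpfv unlny mxtb

Answer: cemf
jhn
cctn
phvyv
oaf
ezw
bwvn
yvpfv
unlny
mxtb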